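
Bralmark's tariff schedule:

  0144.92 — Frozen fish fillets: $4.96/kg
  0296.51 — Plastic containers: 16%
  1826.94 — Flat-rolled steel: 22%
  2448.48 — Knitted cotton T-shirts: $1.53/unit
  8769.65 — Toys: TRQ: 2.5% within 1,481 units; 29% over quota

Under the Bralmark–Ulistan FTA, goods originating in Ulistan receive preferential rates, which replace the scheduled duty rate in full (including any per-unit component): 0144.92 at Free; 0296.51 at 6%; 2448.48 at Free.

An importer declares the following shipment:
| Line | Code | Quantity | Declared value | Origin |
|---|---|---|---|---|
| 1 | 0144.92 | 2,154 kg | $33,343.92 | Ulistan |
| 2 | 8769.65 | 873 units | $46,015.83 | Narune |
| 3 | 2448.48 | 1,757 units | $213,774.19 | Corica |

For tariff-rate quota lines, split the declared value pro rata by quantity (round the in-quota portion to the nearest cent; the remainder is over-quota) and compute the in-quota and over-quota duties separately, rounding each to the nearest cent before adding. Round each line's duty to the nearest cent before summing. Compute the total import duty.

Line 1 (0144.92, Ulistan, 2,154 kg, $33,343.92):
Base rate for 0144.92 is $4.96/kg.
Origin Ulistan qualifies under the Bralmark–Ulistan agreement and 0144.92 is covered: preferential rate Free applies instead.
Duty = $33,343.92 × 0% = $0.00.
Line 2 (8769.65, Narune, 873 units, $46,015.83):
Code 8769.65 is under a tariff-rate quota (threshold 1,481 units). Quantity 873 units is within the quota, so the in-quota rate 2.5% applies to the full value.
Duty = $46,015.83 × 2.5% = $1,150.40.
Line 3 (2448.48, Corica, 1,757 units, $213,774.19):
Base rate for 2448.48 is $1.53/unit.
2448.48 has an FTA preferential rate, but origin Corica is not Ulistan; base rate stands.
Duty = 1,757 × $1.53 = $2,688.21.
Total = $0.00 + $1,150.40 + $2,688.21 = $3,838.61.

$3,838.61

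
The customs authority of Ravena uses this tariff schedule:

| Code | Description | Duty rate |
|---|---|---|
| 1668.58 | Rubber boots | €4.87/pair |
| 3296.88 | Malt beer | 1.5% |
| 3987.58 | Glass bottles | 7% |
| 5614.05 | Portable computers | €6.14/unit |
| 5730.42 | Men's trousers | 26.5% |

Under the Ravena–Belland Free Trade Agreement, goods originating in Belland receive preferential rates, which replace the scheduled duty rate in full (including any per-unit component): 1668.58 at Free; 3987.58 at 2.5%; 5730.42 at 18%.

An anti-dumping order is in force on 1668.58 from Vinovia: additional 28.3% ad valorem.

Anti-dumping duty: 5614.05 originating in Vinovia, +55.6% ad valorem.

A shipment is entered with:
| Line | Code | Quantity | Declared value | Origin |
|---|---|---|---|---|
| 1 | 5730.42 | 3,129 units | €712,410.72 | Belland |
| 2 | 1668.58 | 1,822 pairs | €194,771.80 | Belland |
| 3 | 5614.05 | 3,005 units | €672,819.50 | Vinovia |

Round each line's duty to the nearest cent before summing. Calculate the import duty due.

Line 1 (5730.42, Belland, 3,129 units, €712,410.72):
Base rate for 5730.42 is 26.5%.
Origin Belland qualifies under the Ravena–Belland agreement and 5730.42 is covered: preferential rate 18% applies instead.
Duty = €712,410.72 × 18% = €128,233.93.
Line 2 (1668.58, Belland, 1,822 pairs, €194,771.80):
Base rate for 1668.58 is €4.87/pair.
Origin Belland qualifies under the Ravena–Belland agreement and 1668.58 is covered: preferential rate Free applies instead.
The additional-duty order on 1668.58 targets Vinovia, not Belland; it does not apply.
Duty = €194,771.80 × 0% = €0.00.
Line 3 (5614.05, Vinovia, 3,005 units, €672,819.50):
Base rate for 5614.05 is €6.14/unit.
Additional duty on 5614.05 from Vinovia: +55.6% ad valorem. Applied ad valorem rate = 55.6%.
Duty = €672,819.50 × 55.6% + 3,005 × €6.14 = €392,538.34.
Total = €128,233.93 + €0.00 + €392,538.34 = €520,772.27.

€520,772.27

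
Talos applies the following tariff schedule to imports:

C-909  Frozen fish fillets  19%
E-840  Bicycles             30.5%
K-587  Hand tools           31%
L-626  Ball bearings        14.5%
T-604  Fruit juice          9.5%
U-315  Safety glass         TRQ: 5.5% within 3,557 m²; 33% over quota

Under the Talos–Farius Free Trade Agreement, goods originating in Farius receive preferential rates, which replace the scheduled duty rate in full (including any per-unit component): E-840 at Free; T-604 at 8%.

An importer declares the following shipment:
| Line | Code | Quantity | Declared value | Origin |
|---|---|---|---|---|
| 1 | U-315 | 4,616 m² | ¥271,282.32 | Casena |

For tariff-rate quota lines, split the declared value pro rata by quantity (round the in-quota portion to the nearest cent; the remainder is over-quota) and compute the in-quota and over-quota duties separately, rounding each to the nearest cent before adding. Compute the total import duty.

¥32,035.82

Line 1 (U-315, Casena, 4,616 m², ¥271,282.32):
Code U-315 is under a tariff-rate quota (threshold 3,557 m²). In-quota: 3,557 m² at 5.5%; over-quota: 1,059 m² at 33%.
Pro-rata value split: in-quota = ¥271,282.32 × 3,557/4,616 = ¥209,044.89; over-quota = ¥271,282.32 − ¥209,044.89 = ¥62,237.43.
In-quota duty = ¥209,044.89 × 5.5% = ¥11,497.47. Over-quota duty = ¥62,237.43 × 33% = ¥20,538.35.
Line duty = ¥11,497.47 + ¥20,538.35 = ¥32,035.82.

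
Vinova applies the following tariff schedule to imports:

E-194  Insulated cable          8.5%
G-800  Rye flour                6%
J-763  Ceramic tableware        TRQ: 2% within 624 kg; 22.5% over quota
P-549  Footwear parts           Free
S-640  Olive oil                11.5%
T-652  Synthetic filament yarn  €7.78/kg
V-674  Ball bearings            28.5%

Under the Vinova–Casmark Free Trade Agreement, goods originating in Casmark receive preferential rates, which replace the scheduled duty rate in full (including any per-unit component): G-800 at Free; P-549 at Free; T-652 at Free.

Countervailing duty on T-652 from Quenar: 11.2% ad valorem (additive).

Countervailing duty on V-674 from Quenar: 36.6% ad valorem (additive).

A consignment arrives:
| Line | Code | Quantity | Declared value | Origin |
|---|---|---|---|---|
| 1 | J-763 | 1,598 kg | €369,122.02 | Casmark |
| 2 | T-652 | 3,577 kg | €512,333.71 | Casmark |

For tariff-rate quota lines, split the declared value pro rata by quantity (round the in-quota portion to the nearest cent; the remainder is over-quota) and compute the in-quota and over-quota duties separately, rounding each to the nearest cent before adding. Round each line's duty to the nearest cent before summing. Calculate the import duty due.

Line 1 (J-763, Casmark, 1,598 kg, €369,122.02):
Code J-763 is under a tariff-rate quota (threshold 624 kg). In-quota: 624 kg at 2%; over-quota: 974 kg at 22.5%.
Pro-rata value split: in-quota = €369,122.02 × 624/1,598 = €144,137.76; over-quota = €369,122.02 − €144,137.76 = €224,984.26.
In-quota duty = €144,137.76 × 2% = €2,882.76. Over-quota duty = €224,984.26 × 22.5% = €50,621.46.
Line duty = €2,882.76 + €50,621.46 = €53,504.22.
Line 2 (T-652, Casmark, 3,577 kg, €512,333.71):
Base rate for T-652 is €7.78/kg.
Origin Casmark qualifies under the Vinova–Casmark agreement and T-652 is covered: preferential rate Free applies instead.
The additional-duty order on T-652 targets Quenar, not Casmark; it does not apply.
Duty = €512,333.71 × 0% = €0.00.
Total = €53,504.22 + €0.00 = €53,504.22.

€53,504.22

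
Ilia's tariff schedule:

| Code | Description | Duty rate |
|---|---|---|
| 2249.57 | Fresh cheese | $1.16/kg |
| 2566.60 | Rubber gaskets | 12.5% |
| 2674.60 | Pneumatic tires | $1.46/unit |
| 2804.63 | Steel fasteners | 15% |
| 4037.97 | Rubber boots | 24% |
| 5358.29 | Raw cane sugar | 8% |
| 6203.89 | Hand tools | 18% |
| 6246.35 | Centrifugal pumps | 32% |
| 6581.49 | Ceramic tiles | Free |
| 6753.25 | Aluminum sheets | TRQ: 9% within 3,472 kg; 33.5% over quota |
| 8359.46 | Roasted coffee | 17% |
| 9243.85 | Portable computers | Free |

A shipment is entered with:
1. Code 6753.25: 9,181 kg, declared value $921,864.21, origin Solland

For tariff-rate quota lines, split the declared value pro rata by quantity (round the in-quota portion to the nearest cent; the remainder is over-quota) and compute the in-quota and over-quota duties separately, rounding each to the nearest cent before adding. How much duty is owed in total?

Line 1 (6753.25, Solland, 9,181 kg, $921,864.21):
Code 6753.25 is under a tariff-rate quota (threshold 3,472 kg). In-quota: 3,472 kg at 9%; over-quota: 5,709 kg at 33.5%.
Pro-rata value split: in-quota = $921,864.21 × 3,472/9,181 = $348,623.52; over-quota = $921,864.21 − $348,623.52 = $573,240.69.
In-quota duty = $348,623.52 × 9% = $31,376.12. Over-quota duty = $573,240.69 × 33.5% = $192,035.63.
Line duty = $31,376.12 + $192,035.63 = $223,411.75.

$223,411.75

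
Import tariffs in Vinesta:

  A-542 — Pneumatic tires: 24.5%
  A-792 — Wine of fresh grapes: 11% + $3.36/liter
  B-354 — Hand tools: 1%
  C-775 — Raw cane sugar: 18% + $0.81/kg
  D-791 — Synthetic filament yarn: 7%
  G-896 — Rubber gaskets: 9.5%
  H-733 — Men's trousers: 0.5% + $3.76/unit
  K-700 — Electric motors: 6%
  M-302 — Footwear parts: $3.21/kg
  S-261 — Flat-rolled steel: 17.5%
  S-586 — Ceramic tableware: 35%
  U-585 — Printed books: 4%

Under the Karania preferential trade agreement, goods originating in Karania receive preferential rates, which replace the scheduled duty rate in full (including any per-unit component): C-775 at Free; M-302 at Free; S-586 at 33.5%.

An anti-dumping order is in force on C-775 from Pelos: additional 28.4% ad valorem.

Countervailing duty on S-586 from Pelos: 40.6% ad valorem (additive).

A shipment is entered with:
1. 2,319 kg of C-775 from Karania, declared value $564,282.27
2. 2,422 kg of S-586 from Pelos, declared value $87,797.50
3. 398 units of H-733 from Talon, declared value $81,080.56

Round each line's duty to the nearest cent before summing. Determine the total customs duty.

Line 1 (C-775, Karania, 2,319 kg, $564,282.27):
Base rate for C-775 is 18% + $0.81/kg.
Origin Karania qualifies under the Vinesta–Karania agreement and C-775 is covered: preferential rate Free applies instead.
The additional-duty order on C-775 targets Pelos, not Karania; it does not apply.
Duty = $564,282.27 × 0% = $0.00.
Line 2 (S-586, Pelos, 2,422 kg, $87,797.50):
Base rate for S-586 is 35%.
S-586 has an FTA preferential rate, but origin Pelos is not Karania; base rate stands.
Additional duty on S-586 from Pelos: +40.6%. Applied ad valorem rate: 35% + 40.6% = 75.6%.
Duty = $87,797.50 × 75.6% = $66,374.91.
Line 3 (H-733, Talon, 398 units, $81,080.56):
Base rate for H-733 is 0.5% + $3.76/unit.
Duty = $81,080.56 × 0.5% + 398 × $3.76 = $1,901.88.
Total = $0.00 + $66,374.91 + $1,901.88 = $68,276.79.

$68,276.79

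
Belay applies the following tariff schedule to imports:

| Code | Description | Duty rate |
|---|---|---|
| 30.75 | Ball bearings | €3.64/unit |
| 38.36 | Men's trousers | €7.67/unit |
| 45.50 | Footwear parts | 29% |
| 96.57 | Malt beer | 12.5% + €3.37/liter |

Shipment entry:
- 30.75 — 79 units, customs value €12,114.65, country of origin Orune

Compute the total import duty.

€287.56

Line 1 (30.75, Orune, 79 units, €12,114.65):
Base rate for 30.75 is €3.64/unit.
Duty = 79 × €3.64 = €287.56.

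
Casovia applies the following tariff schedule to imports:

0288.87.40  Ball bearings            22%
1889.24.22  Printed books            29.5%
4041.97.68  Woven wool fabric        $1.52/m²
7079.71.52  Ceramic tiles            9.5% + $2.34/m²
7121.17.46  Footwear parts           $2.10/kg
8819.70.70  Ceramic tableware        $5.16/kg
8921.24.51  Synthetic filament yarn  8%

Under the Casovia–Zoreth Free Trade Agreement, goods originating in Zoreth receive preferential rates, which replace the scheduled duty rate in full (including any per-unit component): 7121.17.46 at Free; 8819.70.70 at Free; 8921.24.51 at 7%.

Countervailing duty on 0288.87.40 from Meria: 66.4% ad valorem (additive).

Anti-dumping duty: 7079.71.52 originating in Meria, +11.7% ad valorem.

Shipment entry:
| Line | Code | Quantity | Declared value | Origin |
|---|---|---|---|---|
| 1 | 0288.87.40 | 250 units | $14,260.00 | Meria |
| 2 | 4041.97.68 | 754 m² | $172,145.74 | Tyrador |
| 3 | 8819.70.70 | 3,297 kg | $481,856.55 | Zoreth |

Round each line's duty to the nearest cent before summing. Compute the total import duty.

$13,751.92

Line 1 (0288.87.40, Meria, 250 units, $14,260.00):
Base rate for 0288.87.40 is 22%.
Additional duty on 0288.87.40 from Meria: +66.4%. Applied ad valorem rate: 22% + 66.4% = 88.4%.
Duty = $14,260.00 × 88.4% = $12,605.84.
Line 2 (4041.97.68, Tyrador, 754 m², $172,145.74):
Base rate for 4041.97.68 is $1.52/m².
Duty = 754 × $1.52 = $1,146.08.
Line 3 (8819.70.70, Zoreth, 3,297 kg, $481,856.55):
Base rate for 8819.70.70 is $5.16/kg.
Origin Zoreth qualifies under the Casovia–Zoreth agreement and 8819.70.70 is covered: preferential rate Free applies instead.
Duty = $481,856.55 × 0% = $0.00.
Total = $12,605.84 + $1,146.08 + $0.00 = $13,751.92.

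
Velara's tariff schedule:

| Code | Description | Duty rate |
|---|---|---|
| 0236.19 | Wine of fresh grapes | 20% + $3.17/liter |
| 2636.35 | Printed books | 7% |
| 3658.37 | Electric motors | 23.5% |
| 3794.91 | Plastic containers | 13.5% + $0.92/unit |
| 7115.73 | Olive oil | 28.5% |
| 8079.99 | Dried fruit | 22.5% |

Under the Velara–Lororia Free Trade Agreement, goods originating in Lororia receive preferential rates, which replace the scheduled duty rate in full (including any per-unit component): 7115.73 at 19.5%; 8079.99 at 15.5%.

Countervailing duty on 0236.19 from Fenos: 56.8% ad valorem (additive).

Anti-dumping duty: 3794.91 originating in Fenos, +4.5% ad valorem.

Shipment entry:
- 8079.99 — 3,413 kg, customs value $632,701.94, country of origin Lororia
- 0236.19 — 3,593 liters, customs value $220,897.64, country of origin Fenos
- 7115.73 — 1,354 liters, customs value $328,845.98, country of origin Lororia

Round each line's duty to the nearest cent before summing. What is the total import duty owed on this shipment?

$343,232.97

Line 1 (8079.99, Lororia, 3,413 kg, $632,701.94):
Base rate for 8079.99 is 22.5%.
Origin Lororia qualifies under the Velara–Lororia agreement and 8079.99 is covered: preferential rate 15.5% applies instead.
Duty = $632,701.94 × 15.5% = $98,068.80.
Line 2 (0236.19, Fenos, 3,593 liters, $220,897.64):
Base rate for 0236.19 is 20% + $3.17/liter.
Additional duty on 0236.19 from Fenos: +56.8%. Applied ad valorem rate: 20% + 56.8% = 76.8%.
Duty = $220,897.64 × 76.8% + 3,593 × $3.17 = $181,039.20.
Line 3 (7115.73, Lororia, 1,354 liters, $328,845.98):
Base rate for 7115.73 is 28.5%.
Origin Lororia qualifies under the Velara–Lororia agreement and 7115.73 is covered: preferential rate 19.5% applies instead.
Duty = $328,845.98 × 19.5% = $64,124.97.
Total = $98,068.80 + $181,039.20 + $64,124.97 = $343,232.97.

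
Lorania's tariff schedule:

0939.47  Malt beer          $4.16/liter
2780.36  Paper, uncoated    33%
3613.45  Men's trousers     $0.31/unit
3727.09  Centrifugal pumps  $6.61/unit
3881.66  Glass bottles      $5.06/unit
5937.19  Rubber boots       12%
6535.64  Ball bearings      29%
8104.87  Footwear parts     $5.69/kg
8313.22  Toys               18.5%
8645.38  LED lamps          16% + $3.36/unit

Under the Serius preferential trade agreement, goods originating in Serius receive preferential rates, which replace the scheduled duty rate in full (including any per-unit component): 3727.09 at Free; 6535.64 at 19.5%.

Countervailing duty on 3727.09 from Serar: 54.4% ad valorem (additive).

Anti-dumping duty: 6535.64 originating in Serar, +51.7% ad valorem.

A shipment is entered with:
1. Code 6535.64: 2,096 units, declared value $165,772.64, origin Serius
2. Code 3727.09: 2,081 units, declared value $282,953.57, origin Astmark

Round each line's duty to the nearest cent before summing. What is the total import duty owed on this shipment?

$46,081.07

Line 1 (6535.64, Serius, 2,096 units, $165,772.64):
Base rate for 6535.64 is 29%.
Origin Serius qualifies under the Lorania–Serius agreement and 6535.64 is covered: preferential rate 19.5% applies instead.
The additional-duty order on 6535.64 targets Serar, not Serius; it does not apply.
Duty = $165,772.64 × 19.5% = $32,325.66.
Line 2 (3727.09, Astmark, 2,081 units, $282,953.57):
Base rate for 3727.09 is $6.61/unit.
3727.09 has an FTA preferential rate, but origin Astmark is not Serius; base rate stands.
The additional-duty order on 3727.09 targets Serar, not Astmark; it does not apply.
Duty = 2,081 × $6.61 = $13,755.41.
Total = $32,325.66 + $13,755.41 = $46,081.07.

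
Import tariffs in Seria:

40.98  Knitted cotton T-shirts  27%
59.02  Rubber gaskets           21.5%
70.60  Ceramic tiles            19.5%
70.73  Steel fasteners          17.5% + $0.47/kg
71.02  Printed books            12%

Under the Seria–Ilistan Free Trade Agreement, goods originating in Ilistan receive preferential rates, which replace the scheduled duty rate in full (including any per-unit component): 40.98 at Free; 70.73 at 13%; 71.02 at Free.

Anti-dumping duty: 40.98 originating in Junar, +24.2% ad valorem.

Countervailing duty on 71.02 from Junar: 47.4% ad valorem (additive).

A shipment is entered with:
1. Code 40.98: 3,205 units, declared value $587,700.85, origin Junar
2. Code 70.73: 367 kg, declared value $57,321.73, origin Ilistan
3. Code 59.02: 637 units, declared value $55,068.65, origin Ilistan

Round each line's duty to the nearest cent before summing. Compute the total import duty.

Line 1 (40.98, Junar, 3,205 units, $587,700.85):
Base rate for 40.98 is 27%.
40.98 has an FTA preferential rate, but origin Junar is not Ilistan; base rate stands.
Additional duty on 40.98 from Junar: +24.2%. Applied ad valorem rate: 27% + 24.2% = 51.2%.
Duty = $587,700.85 × 51.2% = $300,902.84.
Line 2 (70.73, Ilistan, 367 kg, $57,321.73):
Base rate for 70.73 is 17.5% + $0.47/kg.
Origin Ilistan qualifies under the Seria–Ilistan agreement and 70.73 is covered: preferential rate 13% applies instead.
Duty = $57,321.73 × 13% = $7,451.82.
Line 3 (59.02, Ilistan, 637 units, $55,068.65):
Base rate for 59.02 is 21.5%.
Origin Ilistan is the FTA partner but 59.02 is not on the preference list; base rate stands.
Duty = $55,068.65 × 21.5% = $11,839.76.
Total = $300,902.84 + $7,451.82 + $11,839.76 = $320,194.42.

$320,194.42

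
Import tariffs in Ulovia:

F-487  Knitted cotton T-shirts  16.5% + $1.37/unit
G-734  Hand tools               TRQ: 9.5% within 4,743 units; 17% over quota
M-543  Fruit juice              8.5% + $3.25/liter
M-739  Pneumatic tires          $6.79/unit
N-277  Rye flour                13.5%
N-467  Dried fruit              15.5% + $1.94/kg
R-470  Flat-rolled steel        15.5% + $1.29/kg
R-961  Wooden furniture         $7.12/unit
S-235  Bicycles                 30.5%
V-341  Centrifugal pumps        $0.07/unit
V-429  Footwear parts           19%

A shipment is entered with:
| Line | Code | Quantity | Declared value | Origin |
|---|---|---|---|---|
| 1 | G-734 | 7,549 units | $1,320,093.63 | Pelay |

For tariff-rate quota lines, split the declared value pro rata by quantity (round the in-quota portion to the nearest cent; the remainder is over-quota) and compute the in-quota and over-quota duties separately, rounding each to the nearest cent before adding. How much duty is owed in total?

$162,210.29

Line 1 (G-734, Pelay, 7,549 units, $1,320,093.63):
Code G-734 is under a tariff-rate quota (threshold 4,743 units). In-quota: 4,743 units at 9.5%; over-quota: 2,806 units at 17%.
Pro-rata value split: in-quota = $1,320,093.63 × 4,743/7,549 = $829,408.41; over-quota = $1,320,093.63 − $829,408.41 = $490,685.22.
In-quota duty = $829,408.41 × 9.5% = $78,793.80. Over-quota duty = $490,685.22 × 17% = $83,416.49.
Line duty = $78,793.80 + $83,416.49 = $162,210.29.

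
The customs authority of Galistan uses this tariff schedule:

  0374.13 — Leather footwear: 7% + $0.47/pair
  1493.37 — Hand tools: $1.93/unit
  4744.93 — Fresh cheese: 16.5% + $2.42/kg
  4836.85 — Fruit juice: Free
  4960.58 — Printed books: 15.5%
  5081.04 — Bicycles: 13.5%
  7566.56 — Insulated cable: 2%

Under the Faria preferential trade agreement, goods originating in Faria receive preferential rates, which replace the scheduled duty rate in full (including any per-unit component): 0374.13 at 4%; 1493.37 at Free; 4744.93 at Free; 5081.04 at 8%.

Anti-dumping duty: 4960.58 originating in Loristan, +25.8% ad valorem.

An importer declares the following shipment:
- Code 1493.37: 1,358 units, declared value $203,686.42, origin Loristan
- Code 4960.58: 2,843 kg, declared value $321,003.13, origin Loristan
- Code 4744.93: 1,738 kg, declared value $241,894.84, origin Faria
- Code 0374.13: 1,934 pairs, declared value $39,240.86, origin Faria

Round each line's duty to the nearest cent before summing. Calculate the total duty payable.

Line 1 (1493.37, Loristan, 1,358 units, $203,686.42):
Base rate for 1493.37 is $1.93/unit.
1493.37 has an FTA preferential rate, but origin Loristan is not Faria; base rate stands.
Duty = 1,358 × $1.93 = $2,620.94.
Line 2 (4960.58, Loristan, 2,843 kg, $321,003.13):
Base rate for 4960.58 is 15.5%.
Additional duty on 4960.58 from Loristan: +25.8%. Applied ad valorem rate: 15.5% + 25.8% = 41.3%.
Duty = $321,003.13 × 41.3% = $132,574.29.
Line 3 (4744.93, Faria, 1,738 kg, $241,894.84):
Base rate for 4744.93 is 16.5% + $2.42/kg.
Origin Faria qualifies under the Galistan–Faria agreement and 4744.93 is covered: preferential rate Free applies instead.
Duty = $241,894.84 × 0% = $0.00.
Line 4 (0374.13, Faria, 1,934 pairs, $39,240.86):
Base rate for 0374.13 is 7% + $0.47/pair.
Origin Faria qualifies under the Galistan–Faria agreement and 0374.13 is covered: preferential rate 4% applies instead.
Duty = $39,240.86 × 4% = $1,569.63.
Total = $2,620.94 + $132,574.29 + $0.00 + $1,569.63 = $136,764.86.

$136,764.86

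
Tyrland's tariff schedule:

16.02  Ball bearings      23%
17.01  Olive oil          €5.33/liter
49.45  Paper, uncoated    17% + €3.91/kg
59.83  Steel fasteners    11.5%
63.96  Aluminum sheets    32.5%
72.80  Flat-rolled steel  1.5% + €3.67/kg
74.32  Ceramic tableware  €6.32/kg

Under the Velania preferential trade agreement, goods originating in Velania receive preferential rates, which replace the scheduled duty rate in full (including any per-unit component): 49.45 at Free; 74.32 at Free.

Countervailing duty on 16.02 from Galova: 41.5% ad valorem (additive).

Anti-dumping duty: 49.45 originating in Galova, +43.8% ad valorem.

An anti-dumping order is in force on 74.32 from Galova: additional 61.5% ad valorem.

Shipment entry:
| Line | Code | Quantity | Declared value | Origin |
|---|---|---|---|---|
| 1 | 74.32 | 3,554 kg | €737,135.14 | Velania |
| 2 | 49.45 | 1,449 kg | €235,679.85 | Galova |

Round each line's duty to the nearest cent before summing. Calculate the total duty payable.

€148,958.94

Line 1 (74.32, Velania, 3,554 kg, €737,135.14):
Base rate for 74.32 is €6.32/kg.
Origin Velania qualifies under the Tyrland–Velania agreement and 74.32 is covered: preferential rate Free applies instead.
The additional-duty order on 74.32 targets Galova, not Velania; it does not apply.
Duty = €737,135.14 × 0% = €0.00.
Line 2 (49.45, Galova, 1,449 kg, €235,679.85):
Base rate for 49.45 is 17% + €3.91/kg.
49.45 has an FTA preferential rate, but origin Galova is not Velania; base rate stands.
Additional duty on 49.45 from Galova: +43.8%. Applied ad valorem rate: 17% + 43.8% = 60.8%.
Duty = €235,679.85 × 60.8% + 1,449 × €3.91 = €148,958.94.
Total = €0.00 + €148,958.94 = €148,958.94.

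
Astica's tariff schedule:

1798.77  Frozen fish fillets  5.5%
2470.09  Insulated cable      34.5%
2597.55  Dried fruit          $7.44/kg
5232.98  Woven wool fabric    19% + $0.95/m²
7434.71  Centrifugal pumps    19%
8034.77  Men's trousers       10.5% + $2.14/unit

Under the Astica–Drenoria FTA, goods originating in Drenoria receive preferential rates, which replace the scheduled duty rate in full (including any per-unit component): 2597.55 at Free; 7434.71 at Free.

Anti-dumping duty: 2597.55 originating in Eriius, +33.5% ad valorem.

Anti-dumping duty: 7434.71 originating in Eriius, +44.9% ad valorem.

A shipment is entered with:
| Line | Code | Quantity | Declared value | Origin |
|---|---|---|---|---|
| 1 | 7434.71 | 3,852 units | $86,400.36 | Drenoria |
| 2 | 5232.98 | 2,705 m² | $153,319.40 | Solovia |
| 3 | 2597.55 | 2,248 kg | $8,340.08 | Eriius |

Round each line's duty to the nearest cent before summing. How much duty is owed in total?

$51,219.49

Line 1 (7434.71, Drenoria, 3,852 units, $86,400.36):
Base rate for 7434.71 is 19%.
Origin Drenoria qualifies under the Astica–Drenoria agreement and 7434.71 is covered: preferential rate Free applies instead.
The additional-duty order on 7434.71 targets Eriius, not Drenoria; it does not apply.
Duty = $86,400.36 × 0% = $0.00.
Line 2 (5232.98, Solovia, 2,705 m², $153,319.40):
Base rate for 5232.98 is 19% + $0.95/m².
Duty = $153,319.40 × 19% + 2,705 × $0.95 = $31,700.44.
Line 3 (2597.55, Eriius, 2,248 kg, $8,340.08):
Base rate for 2597.55 is $7.44/kg.
2597.55 has an FTA preferential rate, but origin Eriius is not Drenoria; base rate stands.
Additional duty on 2597.55 from Eriius: +33.5% ad valorem. Applied ad valorem rate = 33.5%.
Duty = $8,340.08 × 33.5% + 2,248 × $7.44 = $19,519.05.
Total = $0.00 + $31,700.44 + $19,519.05 = $51,219.49.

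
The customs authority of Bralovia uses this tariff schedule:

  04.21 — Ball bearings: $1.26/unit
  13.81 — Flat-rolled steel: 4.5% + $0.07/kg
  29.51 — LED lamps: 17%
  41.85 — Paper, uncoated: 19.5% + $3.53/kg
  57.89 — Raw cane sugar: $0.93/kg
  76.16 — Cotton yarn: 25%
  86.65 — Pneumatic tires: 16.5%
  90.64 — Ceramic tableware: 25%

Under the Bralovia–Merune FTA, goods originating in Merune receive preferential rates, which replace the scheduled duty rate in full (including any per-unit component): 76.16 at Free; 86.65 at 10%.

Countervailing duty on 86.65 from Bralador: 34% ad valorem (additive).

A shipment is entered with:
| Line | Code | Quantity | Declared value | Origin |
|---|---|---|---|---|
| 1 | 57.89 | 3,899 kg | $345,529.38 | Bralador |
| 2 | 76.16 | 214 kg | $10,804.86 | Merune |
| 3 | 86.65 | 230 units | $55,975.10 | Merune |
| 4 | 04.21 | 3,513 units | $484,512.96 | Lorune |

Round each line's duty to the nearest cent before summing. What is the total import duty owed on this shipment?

$13,649.96

Line 1 (57.89, Bralador, 3,899 kg, $345,529.38):
Base rate for 57.89 is $0.93/kg.
Duty = 3,899 × $0.93 = $3,626.07.
Line 2 (76.16, Merune, 214 kg, $10,804.86):
Base rate for 76.16 is 25%.
Origin Merune qualifies under the Bralovia–Merune agreement and 76.16 is covered: preferential rate Free applies instead.
Duty = $10,804.86 × 0% = $0.00.
Line 3 (86.65, Merune, 230 units, $55,975.10):
Base rate for 86.65 is 16.5%.
Origin Merune qualifies under the Bralovia–Merune agreement and 86.65 is covered: preferential rate 10% applies instead.
The additional-duty order on 86.65 targets Bralador, not Merune; it does not apply.
Duty = $55,975.10 × 10% = $5,597.51.
Line 4 (04.21, Lorune, 3,513 units, $484,512.96):
Base rate for 04.21 is $1.26/unit.
Duty = 3,513 × $1.26 = $4,426.38.
Total = $3,626.07 + $0.00 + $5,597.51 + $4,426.38 = $13,649.96.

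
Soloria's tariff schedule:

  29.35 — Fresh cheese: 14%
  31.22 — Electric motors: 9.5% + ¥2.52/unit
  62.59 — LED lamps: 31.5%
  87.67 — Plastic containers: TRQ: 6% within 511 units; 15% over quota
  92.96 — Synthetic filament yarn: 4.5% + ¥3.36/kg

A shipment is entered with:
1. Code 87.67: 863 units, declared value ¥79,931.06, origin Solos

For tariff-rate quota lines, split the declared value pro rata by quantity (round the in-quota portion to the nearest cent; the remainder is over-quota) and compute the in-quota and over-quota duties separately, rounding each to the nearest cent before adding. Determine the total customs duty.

Line 1 (87.67, Solos, 863 units, ¥79,931.06):
Code 87.67 is under a tariff-rate quota (threshold 511 units). In-quota: 511 units at 6%; over-quota: 352 units at 15%.
Pro-rata value split: in-quota = ¥79,931.06 × 511/863 = ¥47,328.82; over-quota = ¥79,931.06 − ¥47,328.82 = ¥32,602.24.
In-quota duty = ¥47,328.82 × 6% = ¥2,839.73. Over-quota duty = ¥32,602.24 × 15% = ¥4,890.34.
Line duty = ¥2,839.73 + ¥4,890.34 = ¥7,730.07.

¥7,730.07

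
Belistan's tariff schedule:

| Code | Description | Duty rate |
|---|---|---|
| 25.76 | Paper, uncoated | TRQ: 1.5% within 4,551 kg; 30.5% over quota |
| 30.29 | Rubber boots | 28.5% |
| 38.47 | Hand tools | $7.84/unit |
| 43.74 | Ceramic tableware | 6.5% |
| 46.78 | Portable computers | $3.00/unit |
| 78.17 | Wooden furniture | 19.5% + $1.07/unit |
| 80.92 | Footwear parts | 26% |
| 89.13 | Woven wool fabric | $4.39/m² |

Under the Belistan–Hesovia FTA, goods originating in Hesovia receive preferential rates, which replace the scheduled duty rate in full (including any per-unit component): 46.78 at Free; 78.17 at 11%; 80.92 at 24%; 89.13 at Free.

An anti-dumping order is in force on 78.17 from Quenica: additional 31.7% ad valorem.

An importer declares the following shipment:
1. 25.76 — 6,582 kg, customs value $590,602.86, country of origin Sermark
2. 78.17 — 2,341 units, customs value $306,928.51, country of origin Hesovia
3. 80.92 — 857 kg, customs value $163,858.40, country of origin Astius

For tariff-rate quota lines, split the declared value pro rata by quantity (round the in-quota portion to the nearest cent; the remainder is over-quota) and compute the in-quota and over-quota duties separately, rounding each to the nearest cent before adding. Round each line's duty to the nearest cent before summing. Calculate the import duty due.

$138,074.44

Line 1 (25.76, Sermark, 6,582 kg, $590,602.86):
Code 25.76 is under a tariff-rate quota (threshold 4,551 kg). In-quota: 4,551 kg at 1.5%; over-quota: 2,031 kg at 30.5%.
Pro-rata value split: in-quota = $590,602.86 × 4,551/6,582 = $408,361.23; over-quota = $590,602.86 − $408,361.23 = $182,241.63.
In-quota duty = $408,361.23 × 1.5% = $6,125.42. Over-quota duty = $182,241.63 × 30.5% = $55,583.70.
Line duty = $6,125.42 + $55,583.70 = $61,709.12.
Line 2 (78.17, Hesovia, 2,341 units, $306,928.51):
Base rate for 78.17 is 19.5% + $1.07/unit.
Origin Hesovia qualifies under the Belistan–Hesovia agreement and 78.17 is covered: preferential rate 11% applies instead.
The additional-duty order on 78.17 targets Quenica, not Hesovia; it does not apply.
Duty = $306,928.51 × 11% = $33,762.14.
Line 3 (80.92, Astius, 857 kg, $163,858.40):
Base rate for 80.92 is 26%.
80.92 has an FTA preferential rate, but origin Astius is not Hesovia; base rate stands.
Duty = $163,858.40 × 26% = $42,603.18.
Total = $61,709.12 + $33,762.14 + $42,603.18 = $138,074.44.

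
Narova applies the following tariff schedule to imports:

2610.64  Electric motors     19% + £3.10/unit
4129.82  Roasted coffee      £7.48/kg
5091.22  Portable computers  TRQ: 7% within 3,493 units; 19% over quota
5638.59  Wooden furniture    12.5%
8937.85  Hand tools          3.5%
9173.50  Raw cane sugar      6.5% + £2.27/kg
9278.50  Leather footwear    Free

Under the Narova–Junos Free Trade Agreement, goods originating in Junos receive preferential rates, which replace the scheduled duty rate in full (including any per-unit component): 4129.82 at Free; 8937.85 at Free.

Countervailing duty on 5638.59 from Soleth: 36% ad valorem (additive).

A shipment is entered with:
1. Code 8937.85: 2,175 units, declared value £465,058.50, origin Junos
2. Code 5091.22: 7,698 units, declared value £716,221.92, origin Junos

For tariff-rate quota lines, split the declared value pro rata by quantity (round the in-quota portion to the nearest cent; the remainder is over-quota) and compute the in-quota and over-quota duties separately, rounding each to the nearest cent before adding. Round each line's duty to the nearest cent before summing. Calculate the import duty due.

£97,083.52

Line 1 (8937.85, Junos, 2,175 units, £465,058.50):
Base rate for 8937.85 is 3.5%.
Origin Junos qualifies under the Narova–Junos agreement and 8937.85 is covered: preferential rate Free applies instead.
Duty = £465,058.50 × 0% = £0.00.
Line 2 (5091.22, Junos, 7,698 units, £716,221.92):
Code 5091.22 is under a tariff-rate quota (threshold 3,493 units). In-quota: 3,493 units at 7%; over-quota: 4,205 units at 19%.
Pro-rata value split: in-quota = £716,221.92 × 3,493/7,698 = £324,988.72; over-quota = £716,221.92 − £324,988.72 = £391,233.20.
In-quota duty = £324,988.72 × 7% = £22,749.21. Over-quota duty = £391,233.20 × 19% = £74,334.31.
Line duty = £22,749.21 + £74,334.31 = £97,083.52.
Total = £0.00 + £97,083.52 = £97,083.52.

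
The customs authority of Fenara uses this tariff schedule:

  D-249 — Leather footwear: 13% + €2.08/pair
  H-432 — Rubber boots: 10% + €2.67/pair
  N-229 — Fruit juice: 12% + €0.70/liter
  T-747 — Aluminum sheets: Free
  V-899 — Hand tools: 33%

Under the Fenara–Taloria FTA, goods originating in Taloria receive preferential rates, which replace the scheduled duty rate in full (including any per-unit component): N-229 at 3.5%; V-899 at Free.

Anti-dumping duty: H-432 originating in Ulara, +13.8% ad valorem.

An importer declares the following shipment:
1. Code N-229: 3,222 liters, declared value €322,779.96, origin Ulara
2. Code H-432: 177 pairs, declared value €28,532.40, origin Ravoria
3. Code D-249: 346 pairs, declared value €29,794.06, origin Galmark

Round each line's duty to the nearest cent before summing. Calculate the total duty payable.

€48,907.74

Line 1 (N-229, Ulara, 3,222 liters, €322,779.96):
Base rate for N-229 is 12% + €0.70/liter.
N-229 has an FTA preferential rate, but origin Ulara is not Taloria; base rate stands.
Duty = €322,779.96 × 12% + 3,222 × €0.70 = €40,989.00.
Line 2 (H-432, Ravoria, 177 pairs, €28,532.40):
Base rate for H-432 is 10% + €2.67/pair.
The additional-duty order on H-432 targets Ulara, not Ravoria; it does not apply.
Duty = €28,532.40 × 10% + 177 × €2.67 = €3,325.83.
Line 3 (D-249, Galmark, 346 pairs, €29,794.06):
Base rate for D-249 is 13% + €2.08/pair.
Duty = €29,794.06 × 13% + 346 × €2.08 = €4,592.91.
Total = €40,989.00 + €3,325.83 + €4,592.91 = €48,907.74.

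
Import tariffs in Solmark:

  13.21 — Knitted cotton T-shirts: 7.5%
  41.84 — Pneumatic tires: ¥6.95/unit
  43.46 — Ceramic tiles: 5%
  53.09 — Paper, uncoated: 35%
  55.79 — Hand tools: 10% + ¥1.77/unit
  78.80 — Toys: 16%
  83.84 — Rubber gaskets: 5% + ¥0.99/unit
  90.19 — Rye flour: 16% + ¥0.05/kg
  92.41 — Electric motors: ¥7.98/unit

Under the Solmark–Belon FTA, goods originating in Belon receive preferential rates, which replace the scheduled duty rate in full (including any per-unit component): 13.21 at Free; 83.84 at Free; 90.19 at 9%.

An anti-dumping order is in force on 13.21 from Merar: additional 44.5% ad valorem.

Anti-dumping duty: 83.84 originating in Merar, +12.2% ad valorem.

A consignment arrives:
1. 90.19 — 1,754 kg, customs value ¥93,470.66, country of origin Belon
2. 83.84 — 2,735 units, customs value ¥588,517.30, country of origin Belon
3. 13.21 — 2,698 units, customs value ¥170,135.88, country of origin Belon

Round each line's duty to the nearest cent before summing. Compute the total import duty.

¥8,412.36

Line 1 (90.19, Belon, 1,754 kg, ¥93,470.66):
Base rate for 90.19 is 16% + ¥0.05/kg.
Origin Belon qualifies under the Solmark–Belon agreement and 90.19 is covered: preferential rate 9% applies instead.
Duty = ¥93,470.66 × 9% = ¥8,412.36.
Line 2 (83.84, Belon, 2,735 units, ¥588,517.30):
Base rate for 83.84 is 5% + ¥0.99/unit.
Origin Belon qualifies under the Solmark–Belon agreement and 83.84 is covered: preferential rate Free applies instead.
The additional-duty order on 83.84 targets Merar, not Belon; it does not apply.
Duty = ¥588,517.30 × 0% = ¥0.00.
Line 3 (13.21, Belon, 2,698 units, ¥170,135.88):
Base rate for 13.21 is 7.5%.
Origin Belon qualifies under the Solmark–Belon agreement and 13.21 is covered: preferential rate Free applies instead.
The additional-duty order on 13.21 targets Merar, not Belon; it does not apply.
Duty = ¥170,135.88 × 0% = ¥0.00.
Total = ¥8,412.36 + ¥0.00 + ¥0.00 = ¥8,412.36.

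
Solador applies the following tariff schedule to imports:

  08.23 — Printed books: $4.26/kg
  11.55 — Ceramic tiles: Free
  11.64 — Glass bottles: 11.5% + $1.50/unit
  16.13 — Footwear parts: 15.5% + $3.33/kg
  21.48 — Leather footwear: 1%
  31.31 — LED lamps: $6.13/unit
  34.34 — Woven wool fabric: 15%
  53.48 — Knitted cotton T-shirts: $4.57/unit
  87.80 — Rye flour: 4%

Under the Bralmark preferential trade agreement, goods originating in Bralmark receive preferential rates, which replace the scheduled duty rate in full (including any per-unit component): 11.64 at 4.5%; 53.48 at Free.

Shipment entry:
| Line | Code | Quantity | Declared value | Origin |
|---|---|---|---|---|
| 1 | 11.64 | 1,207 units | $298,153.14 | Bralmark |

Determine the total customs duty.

$13,416.89

Line 1 (11.64, Bralmark, 1,207 units, $298,153.14):
Base rate for 11.64 is 11.5% + $1.50/unit.
Origin Bralmark qualifies under the Solador–Bralmark agreement and 11.64 is covered: preferential rate 4.5% applies instead.
Duty = $298,153.14 × 4.5% = $13,416.89.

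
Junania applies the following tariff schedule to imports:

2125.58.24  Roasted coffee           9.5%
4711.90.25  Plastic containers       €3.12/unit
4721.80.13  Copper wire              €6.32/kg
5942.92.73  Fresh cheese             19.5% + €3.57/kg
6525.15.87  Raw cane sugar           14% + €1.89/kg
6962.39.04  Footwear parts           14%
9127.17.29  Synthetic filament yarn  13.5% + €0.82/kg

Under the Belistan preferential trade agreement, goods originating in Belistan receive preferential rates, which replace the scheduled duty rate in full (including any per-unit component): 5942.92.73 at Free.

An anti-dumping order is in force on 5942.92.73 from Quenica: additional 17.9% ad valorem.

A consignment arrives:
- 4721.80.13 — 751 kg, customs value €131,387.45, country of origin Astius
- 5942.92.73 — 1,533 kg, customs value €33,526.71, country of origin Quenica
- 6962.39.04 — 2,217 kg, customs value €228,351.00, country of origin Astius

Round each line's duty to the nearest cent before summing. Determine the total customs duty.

€54,727.26

Line 1 (4721.80.13, Astius, 751 kg, €131,387.45):
Base rate for 4721.80.13 is €6.32/kg.
Duty = 751 × €6.32 = €4,746.32.
Line 2 (5942.92.73, Quenica, 1,533 kg, €33,526.71):
Base rate for 5942.92.73 is 19.5% + €3.57/kg.
5942.92.73 has an FTA preferential rate, but origin Quenica is not Belistan; base rate stands.
Additional duty on 5942.92.73 from Quenica: +17.9%. Applied ad valorem rate: 19.5% + 17.9% = 37.4%.
Duty = €33,526.71 × 37.4% + 1,533 × €3.57 = €18,011.80.
Line 3 (6962.39.04, Astius, 2,217 kg, €228,351.00):
Base rate for 6962.39.04 is 14%.
Duty = €228,351.00 × 14% = €31,969.14.
Total = €4,746.32 + €18,011.80 + €31,969.14 = €54,727.26.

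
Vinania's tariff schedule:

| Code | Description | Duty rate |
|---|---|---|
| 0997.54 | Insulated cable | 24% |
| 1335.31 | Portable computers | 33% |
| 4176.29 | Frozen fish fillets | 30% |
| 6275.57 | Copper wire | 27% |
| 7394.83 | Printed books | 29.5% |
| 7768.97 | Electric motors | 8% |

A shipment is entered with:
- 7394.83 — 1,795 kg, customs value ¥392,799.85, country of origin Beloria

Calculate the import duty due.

Line 1 (7394.83, Beloria, 1,795 kg, ¥392,799.85):
Base rate for 7394.83 is 29.5%.
Duty = ¥392,799.85 × 29.5% = ¥115,875.96.

¥115,875.96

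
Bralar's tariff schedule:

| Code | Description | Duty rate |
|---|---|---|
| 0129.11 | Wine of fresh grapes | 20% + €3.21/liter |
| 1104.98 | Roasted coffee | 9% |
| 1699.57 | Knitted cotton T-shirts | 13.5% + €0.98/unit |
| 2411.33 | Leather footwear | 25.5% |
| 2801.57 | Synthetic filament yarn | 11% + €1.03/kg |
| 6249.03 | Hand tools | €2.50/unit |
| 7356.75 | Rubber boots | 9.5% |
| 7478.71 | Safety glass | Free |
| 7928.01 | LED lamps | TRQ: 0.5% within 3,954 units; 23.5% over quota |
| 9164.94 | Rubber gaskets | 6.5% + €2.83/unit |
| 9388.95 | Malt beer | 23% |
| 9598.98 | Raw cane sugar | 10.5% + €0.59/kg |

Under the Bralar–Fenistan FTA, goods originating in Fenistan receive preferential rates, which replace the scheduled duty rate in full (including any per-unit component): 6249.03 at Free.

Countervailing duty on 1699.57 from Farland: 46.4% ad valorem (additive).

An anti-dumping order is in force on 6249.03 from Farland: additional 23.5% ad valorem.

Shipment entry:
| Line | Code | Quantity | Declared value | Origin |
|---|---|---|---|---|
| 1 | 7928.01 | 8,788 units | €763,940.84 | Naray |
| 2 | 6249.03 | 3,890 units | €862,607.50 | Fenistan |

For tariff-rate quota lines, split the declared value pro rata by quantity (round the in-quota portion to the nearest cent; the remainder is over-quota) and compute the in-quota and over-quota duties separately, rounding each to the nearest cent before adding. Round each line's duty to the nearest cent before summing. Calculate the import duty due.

€100,470.22

Line 1 (7928.01, Naray, 8,788 units, €763,940.84):
Code 7928.01 is under a tariff-rate quota (threshold 3,954 units). In-quota: 3,954 units at 0.5%; over-quota: 4,834 units at 23.5%.
Pro-rata value split: in-quota = €763,940.84 × 3,954/8,788 = €343,721.22; over-quota = €763,940.84 − €343,721.22 = €420,219.62.
In-quota duty = €343,721.22 × 0.5% = €1,718.61. Over-quota duty = €420,219.62 × 23.5% = €98,751.61.
Line duty = €1,718.61 + €98,751.61 = €100,470.22.
Line 2 (6249.03, Fenistan, 3,890 units, €862,607.50):
Base rate for 6249.03 is €2.50/unit.
Origin Fenistan qualifies under the Bralar–Fenistan agreement and 6249.03 is covered: preferential rate Free applies instead.
The additional-duty order on 6249.03 targets Farland, not Fenistan; it does not apply.
Duty = €862,607.50 × 0% = €0.00.
Total = €100,470.22 + €0.00 = €100,470.22.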